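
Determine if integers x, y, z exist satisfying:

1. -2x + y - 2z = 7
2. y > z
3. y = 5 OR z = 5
Yes

Take x = -5, y = 5, z = 4. Substituting into each constraint:
  (1) -2(-5) + 5 - 2(4) = 7 ✓
  (2) 5 > 4 ✓
  (3) y = 5, target 5 ✓ (first branch holds)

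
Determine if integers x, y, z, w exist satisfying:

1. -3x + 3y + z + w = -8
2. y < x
Yes

Take x = 0, y = -1, z = -5, w = 0. Substituting into each constraint:
  (1) -3(0) + 3(-1) + (-5) + 0 = -8 ✓
  (2) -1 < 0 ✓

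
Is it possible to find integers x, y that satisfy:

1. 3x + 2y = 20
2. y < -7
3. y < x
Yes

Take x = 12, y = -8. Substituting into each constraint:
  (1) 3(12) + 2(-8) = 20 ✓
  (2) -8 < -7 ✓
  (3) -8 < 12 ✓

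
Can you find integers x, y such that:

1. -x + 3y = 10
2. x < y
Yes

Take x = 2, y = 4. Substituting into each constraint:
  (1) (-2) + 3(4) = 10 ✓
  (2) 2 < 4 ✓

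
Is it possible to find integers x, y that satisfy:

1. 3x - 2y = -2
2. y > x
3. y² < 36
Yes

Take x = 0, y = 1. Substituting into each constraint:
  (1) 3(0) - 2(1) = -2 ✓
  (2) 1 > 0 ✓
  (3) y² = (1)² = 1, and 1 < 36 ✓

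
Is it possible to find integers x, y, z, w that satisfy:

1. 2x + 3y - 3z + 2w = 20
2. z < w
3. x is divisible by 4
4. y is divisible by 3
Yes

Take x = 0, y = 6, z = 0, w = 1. Substituting into each constraint:
  (1) 2(0) + 3(6) - 3(0) + 2(1) = 20 ✓
  (2) 0 < 1 ✓
  (3) 0 = 4 × 0, remainder 0 ✓
  (4) 6 = 3 × 2, remainder 0 ✓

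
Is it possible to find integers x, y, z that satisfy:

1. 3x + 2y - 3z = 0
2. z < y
Yes

Take x = -1, y = 0, z = -1. Substituting into each constraint:
  (1) 3(-1) + 2(0) - 3(-1) = 0 ✓
  (2) -1 < 0 ✓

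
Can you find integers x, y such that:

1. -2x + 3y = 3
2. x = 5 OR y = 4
No

The full constraint system is jointly infeasible over the integers. Each constraint and what it forces:

  - -2x + 3y = 3: is a linear equation tying the variables together
  - x = 5 OR y = 4: forces a choice: either x = 5 or y = 4

Split on the disjunction (x = 5 OR y = 4):
  • If x = 5: with x = 5, every remaining term of the linear equation is divisible by 3, so the left side is ≡ 0 (mod 3); but the right side 13 ≡ 1 (mod 3). No integers can satisfy it.
  • If y = 4: with y = 4, every remaining term of the linear equation is divisible by 2, so the left side is ≡ 0 (mod 2); but the right side -9 ≡ 1 (mod 2). No integers can satisfy it.
Both branches are infeasible, so the system has no integer solution.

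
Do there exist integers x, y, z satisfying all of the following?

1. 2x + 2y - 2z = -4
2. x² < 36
Yes

Take x = 0, y = 0, z = 2. Substituting into each constraint:
  (1) 2(0) + 2(0) - 2(2) = -4 ✓
  (2) x² = (0)² = 0, and 0 < 36 ✓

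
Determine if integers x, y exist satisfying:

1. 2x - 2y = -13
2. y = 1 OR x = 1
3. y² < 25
No

Even the single constraint (2x - 2y = -13) is infeasible over the integers.

  - 2x - 2y = -13: every term on the left is divisible by 2, so the LHS ≡ 0 (mod 2), but the RHS -13 is not — no integer solution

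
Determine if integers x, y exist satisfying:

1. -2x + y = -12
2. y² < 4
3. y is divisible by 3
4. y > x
No

A contradictory subset is {-2x + y = -12, y² < 4, y > x}. No integer assignment can satisfy these jointly:

  - -2x + y = -12: is a linear equation tying the variables together
  - y² < 4: restricts y to |y| ≤ 1
  - y > x: bounds one variable relative to another variable

Propagating the comparison: x < y and y ≤ 1 give x ≤ 0. Range argument: with x ∈ [−∞, 0], y ∈ [-1, 1], the left side of the equation is at least -1, but the right side is -12 < -1. No integer solution exists.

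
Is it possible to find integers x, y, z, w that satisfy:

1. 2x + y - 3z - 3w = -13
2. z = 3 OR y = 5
Yes

Take x = 0, y = 2, z = 3, w = 2. Substituting into each constraint:
  (1) 2(0) + 2 - 3(3) - 3(2) = -13 ✓
  (2) z = 3, target 3 ✓ (first branch holds)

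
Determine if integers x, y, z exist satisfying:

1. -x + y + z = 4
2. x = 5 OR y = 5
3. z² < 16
Yes

Take x = 4, y = 5, z = 3. Substituting into each constraint:
  (1) (-4) + 5 + 3 = 4 ✓
  (2) y = 5, target 5 ✓ (second branch holds)
  (3) z² = (3)² = 9, and 9 < 16 ✓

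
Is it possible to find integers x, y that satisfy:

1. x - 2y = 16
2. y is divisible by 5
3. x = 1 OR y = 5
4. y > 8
No

A contradictory subset is {x - 2y = 16, x = 1 OR y = 5, y > 8}. No integer assignment can satisfy these jointly:

  - x - 2y = 16: is a linear equation tying the variables together
  - x = 1 OR y = 5: forces a choice: either x = 1 or y = 5
  - y > 8: bounds one variable relative to a constant

Split on the disjunction (x = 1 OR y = 5):
  • If x = 1: with x = 1, every remaining term of the linear equation is divisible by 2, so the left side is ≡ 0 (mod 2); but the right side 15 ≡ 1 (mod 2). No integers can satisfy it.
  • If y = 5: this contradicts the bound y ≥ 9.
Both branches are infeasible, so the system has no integer solution.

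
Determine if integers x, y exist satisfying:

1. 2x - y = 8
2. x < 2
Yes

Take x = 0, y = -8. Substituting into each constraint:
  (1) 2(0) + 8 = 8 ✓
  (2) 0 < 2 ✓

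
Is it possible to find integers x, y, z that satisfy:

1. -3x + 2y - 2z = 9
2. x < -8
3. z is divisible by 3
Yes

Take x = -9, y = -9, z = 0. Substituting into each constraint:
  (1) -3(-9) + 2(-9) - 2(0) = 9 ✓
  (2) -9 < -8 ✓
  (3) 0 = 3 × 0, remainder 0 ✓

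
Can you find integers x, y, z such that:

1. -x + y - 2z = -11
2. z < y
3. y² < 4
Yes

Take x = 12, y = 1, z = 0. Substituting into each constraint:
  (1) (-12) + 1 - 2(0) = -11 ✓
  (2) 0 < 1 ✓
  (3) y² = (1)² = 1, and 1 < 4 ✓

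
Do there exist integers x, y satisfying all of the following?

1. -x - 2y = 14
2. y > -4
Yes

Take x = -8, y = -3. Substituting into each constraint:
  (1) 8 - 2(-3) = 14 ✓
  (2) -3 > -4 ✓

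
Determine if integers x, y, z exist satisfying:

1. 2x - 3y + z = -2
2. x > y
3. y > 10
Yes

Take x = 12, y = 11, z = 7. Substituting into each constraint:
  (1) 2(12) - 3(11) + 7 = -2 ✓
  (2) 12 > 11 ✓
  (3) 11 > 10 ✓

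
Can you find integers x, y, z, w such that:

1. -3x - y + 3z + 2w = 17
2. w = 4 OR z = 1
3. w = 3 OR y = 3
Yes

Take x = -5, y = 3, z = 1, w = 1. Substituting into each constraint:
  (1) -3(-5) + (-3) + 3(1) + 2(1) = 17 ✓
  (2) z = 1, target 1 ✓ (second branch holds)
  (3) y = 3, target 3 ✓ (second branch holds)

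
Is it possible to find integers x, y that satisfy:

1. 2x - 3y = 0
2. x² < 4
Yes

Take x = 0, y = 0. Substituting into each constraint:
  (1) 2(0) - 3(0) = 0 ✓
  (2) x² = (0)² = 0, and 0 < 4 ✓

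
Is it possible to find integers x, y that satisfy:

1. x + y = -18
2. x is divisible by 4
Yes

Take x = 0, y = -18. Substituting into each constraint:
  (1) 0 + (-18) = -18 ✓
  (2) 0 = 4 × 0, remainder 0 ✓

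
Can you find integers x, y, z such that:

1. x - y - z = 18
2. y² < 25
Yes

Take x = 18, y = 0, z = 0. Substituting into each constraint:
  (1) 18 + 0 + 0 = 18 ✓
  (2) y² = (0)² = 0, and 0 < 25 ✓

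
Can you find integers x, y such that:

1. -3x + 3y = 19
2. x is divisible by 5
No

Even the single constraint (-3x + 3y = 19) is infeasible over the integers.

  - -3x + 3y = 19: every term on the left is divisible by 3, so the LHS ≡ 0 (mod 3), but the RHS 19 is not — no integer solution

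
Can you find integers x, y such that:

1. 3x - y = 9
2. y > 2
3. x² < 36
Yes

Take x = 4, y = 3. Substituting into each constraint:
  (1) 3(4) + (-3) = 9 ✓
  (2) 3 > 2 ✓
  (3) x² = (4)² = 16, and 16 < 36 ✓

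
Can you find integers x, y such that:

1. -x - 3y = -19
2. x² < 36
Yes

Take x = 1, y = 6. Substituting into each constraint:
  (1) (-1) - 3(6) = -19 ✓
  (2) x² = (1)² = 1, and 1 < 36 ✓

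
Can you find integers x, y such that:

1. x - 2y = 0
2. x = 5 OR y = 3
Yes

Take x = 6, y = 3. Substituting into each constraint:
  (1) 6 - 2(3) = 0 ✓
  (2) y = 3, target 3 ✓ (second branch holds)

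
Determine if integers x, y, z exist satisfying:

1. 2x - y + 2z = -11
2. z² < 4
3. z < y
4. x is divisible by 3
Yes

Take x = -3, y = 7, z = 1. Substituting into each constraint:
  (1) 2(-3) + (-7) + 2(1) = -11 ✓
  (2) z² = (1)² = 1, and 1 < 4 ✓
  (3) 1 < 7 ✓
  (4) -3 = 3 × -1, remainder 0 ✓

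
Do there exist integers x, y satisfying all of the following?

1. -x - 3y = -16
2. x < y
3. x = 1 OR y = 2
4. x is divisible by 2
No

The full constraint system is jointly infeasible over the integers. Each constraint and what it forces:

  - -x - 3y = -16: is a linear equation tying the variables together
  - x < y: bounds one variable relative to another variable
  - x = 1 OR y = 2: forces a choice: either x = 1 or y = 2
  - x is divisible by 2: restricts x to multiples of 2

Split on the disjunction (x = 1 OR y = 2):
  • If x = 1: this contradicts the divisibility constraint — 1 is not a multiple of 2.
  • If y = 2: the equation forces x = 10, giving (y, x) = (2, 10), which violates y > x.
Both branches are infeasible, so the system has no integer solution.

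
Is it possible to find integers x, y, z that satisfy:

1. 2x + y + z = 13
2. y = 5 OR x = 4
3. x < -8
Yes

Take x = -9, y = 5, z = 26. Substituting into each constraint:
  (1) 2(-9) + 5 + 26 = 13 ✓
  (2) y = 5, target 5 ✓ (first branch holds)
  (3) -9 < -8 ✓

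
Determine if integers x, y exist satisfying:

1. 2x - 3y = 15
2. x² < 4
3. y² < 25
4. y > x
No

A contradictory subset is {2x - 3y = 15, x² < 4, y > x}. No integer assignment can satisfy these jointly:

  - 2x - 3y = 15: is a linear equation tying the variables together
  - x² < 4: restricts x to |x| ≤ 1
  - y > x: bounds one variable relative to another variable

Propagating the comparison: y > x and x ≥ -1 give y ≥ 0. Range argument: with x ∈ [-1, 1], y ∈ [0, ∞], the left side of the equation is at most 2, but the right side is 15 > 2. No integer solution exists.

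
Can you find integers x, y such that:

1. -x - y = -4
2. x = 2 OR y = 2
Yes

Take x = 2, y = 2. Substituting into each constraint:
  (1) (-2) + (-2) = -4 ✓
  (2) x = 2, target 2 ✓ (first branch holds)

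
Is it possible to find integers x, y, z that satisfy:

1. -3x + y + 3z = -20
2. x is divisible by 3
Yes

Take x = 0, y = -20, z = 0. Substituting into each constraint:
  (1) -3(0) + (-20) + 3(0) = -20 ✓
  (2) 0 = 3 × 0, remainder 0 ✓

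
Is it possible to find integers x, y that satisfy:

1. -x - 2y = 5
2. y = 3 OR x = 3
Yes

Take x = -11, y = 3. Substituting into each constraint:
  (1) 11 - 2(3) = 5 ✓
  (2) y = 3, target 3 ✓ (first branch holds)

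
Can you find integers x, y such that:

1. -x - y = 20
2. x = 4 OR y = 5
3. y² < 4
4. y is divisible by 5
No

The full constraint system is jointly infeasible over the integers. Each constraint and what it forces:

  - -x - y = 20: is a linear equation tying the variables together
  - x = 4 OR y = 5: forces a choice: either x = 4 or y = 5
  - y² < 4: restricts y to |y| ≤ 1
  - y is divisible by 5: restricts y to multiples of 5

Split on the disjunction (x = 4 OR y = 5):
  • If x = 4: with x = 4, writing y = 5y', every remaining term of the linear equation is divisible by 5, so the left side is ≡ 0 (mod 5); but the right side 24 ≡ 4 (mod 5). No integers can satisfy it.
  • If y = 5: this contradicts y² < 4, which requires |y| ≤ 1.
Both branches are infeasible, so the system has no integer solution.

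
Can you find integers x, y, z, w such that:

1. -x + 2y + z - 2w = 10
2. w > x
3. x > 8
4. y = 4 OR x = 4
Yes

Take x = 9, y = 4, z = 31, w = 10. Substituting into each constraint:
  (1) (-9) + 2(4) + 31 - 2(10) = 10 ✓
  (2) 10 > 9 ✓
  (3) 9 > 8 ✓
  (4) y = 4, target 4 ✓ (first branch holds)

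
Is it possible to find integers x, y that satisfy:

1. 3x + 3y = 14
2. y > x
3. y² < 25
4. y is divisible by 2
No

Even the single constraint (3x + 3y = 14) is infeasible over the integers.

  - 3x + 3y = 14: every term on the left is divisible by 3, so the LHS ≡ 0 (mod 3), but the RHS 14 is not — no integer solution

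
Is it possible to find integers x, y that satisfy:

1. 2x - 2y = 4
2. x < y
No

The full constraint system is jointly infeasible over the integers. Each constraint and what it forces:

  - 2x - 2y = 4: is a linear equation tying the variables together
  - x < y: bounds one variable relative to another variable

From the equation, x − y = 2, i.e. y − x = -2; but y > x requires y − x ≥ 1. Contradiction.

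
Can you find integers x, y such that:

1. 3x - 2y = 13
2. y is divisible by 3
No

The full constraint system is jointly infeasible over the integers. Each constraint and what it forces:

  - 3x - 2y = 13: is a linear equation tying the variables together
  - y is divisible by 3: restricts y to multiples of 3

Modular obstruction: writing y = 3y', every remaining term of the linear equation is divisible by 3, so the left side is ≡ 0 (mod 3); but the right side 13 ≡ 1 (mod 3). No integers can satisfy it.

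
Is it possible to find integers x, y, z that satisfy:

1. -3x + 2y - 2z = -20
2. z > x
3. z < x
No

A contradictory subset is {z > x, z < x}. No integer assignment can satisfy these jointly:

  - z > x: bounds one variable relative to another variable
  - z < x: bounds one variable relative to another variable

Direct contradiction: z > x and x > z cannot both hold.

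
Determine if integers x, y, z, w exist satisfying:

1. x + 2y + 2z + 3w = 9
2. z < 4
Yes

Take x = 0, y = 0, z = 0, w = 3. Substituting into each constraint:
  (1) 0 + 2(0) + 2(0) + 3(3) = 9 ✓
  (2) 0 < 4 ✓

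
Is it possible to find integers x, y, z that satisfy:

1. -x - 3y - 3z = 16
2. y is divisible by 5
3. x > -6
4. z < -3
Yes

Take x = 2, y = 0, z = -6. Substituting into each constraint:
  (1) (-2) - 3(0) - 3(-6) = 16 ✓
  (2) 0 = 5 × 0, remainder 0 ✓
  (3) 2 > -6 ✓
  (4) -6 < -3 ✓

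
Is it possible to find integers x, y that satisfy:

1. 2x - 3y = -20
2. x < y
Yes

Take x = 17, y = 18. Substituting into each constraint:
  (1) 2(17) - 3(18) = -20 ✓
  (2) 17 < 18 ✓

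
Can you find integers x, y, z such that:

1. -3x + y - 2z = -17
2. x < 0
Yes

Take x = -1, y = 0, z = 10. Substituting into each constraint:
  (1) -3(-1) + 0 - 2(10) = -17 ✓
  (2) -1 < 0 ✓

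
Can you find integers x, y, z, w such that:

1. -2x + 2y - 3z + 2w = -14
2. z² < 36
Yes

Take x = 0, y = -7, z = 0, w = 0. Substituting into each constraint:
  (1) -2(0) + 2(-7) - 3(0) + 2(0) = -14 ✓
  (2) z² = (0)² = 0, and 0 < 36 ✓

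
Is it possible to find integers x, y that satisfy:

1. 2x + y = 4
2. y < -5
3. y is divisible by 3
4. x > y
Yes

Take x = 5, y = -6. Substituting into each constraint:
  (1) 2(5) + (-6) = 4 ✓
  (2) -6 < -5 ✓
  (3) -6 = 3 × -2, remainder 0 ✓
  (4) 5 > -6 ✓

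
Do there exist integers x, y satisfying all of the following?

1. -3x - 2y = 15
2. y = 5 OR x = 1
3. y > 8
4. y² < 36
No

A contradictory subset is {-3x - 2y = 15, y = 5 OR x = 1, y > 8}. No integer assignment can satisfy these jointly:

  - -3x - 2y = 15: is a linear equation tying the variables together
  - y = 5 OR x = 1: forces a choice: either y = 5 or x = 1
  - y > 8: bounds one variable relative to a constant

Split on the disjunction (y = 5 OR x = 1):
  • If y = 5: this contradicts the bound y ≥ 9.
  • If x = 1: the equation forces y = -9, which contradicts the bound y ≥ 9.
Both branches are infeasible, so the system has no integer solution.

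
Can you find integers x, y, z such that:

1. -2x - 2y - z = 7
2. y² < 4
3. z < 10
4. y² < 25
Yes

Take x = -4, y = 0, z = 1. Substituting into each constraint:
  (1) -2(-4) - 2(0) + (-1) = 7 ✓
  (2) y² = (0)² = 0, and 0 < 4 ✓
  (3) 1 < 10 ✓
  (4) y² = (0)² = 0, and 0 < 25 ✓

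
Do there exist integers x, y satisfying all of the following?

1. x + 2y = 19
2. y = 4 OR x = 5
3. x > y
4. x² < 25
No

A contradictory subset is {x + 2y = 19, x > y, x² < 25}. No integer assignment can satisfy these jointly:

  - x + 2y = 19: is a linear equation tying the variables together
  - x > y: bounds one variable relative to another variable
  - x² < 25: restricts x to |x| ≤ 4

Propagating the comparison: y < x and x ≤ 4 give y ≤ 3. Range argument: with x ∈ [-4, 4], y ∈ [−∞, 3], the left side of the equation is at most 10, but the right side is 19 > 10. No integer solution exists.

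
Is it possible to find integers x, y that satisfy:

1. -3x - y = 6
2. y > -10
Yes

Take x = 0, y = -6. Substituting into each constraint:
  (1) -3(0) + 6 = 6 ✓
  (2) -6 > -10 ✓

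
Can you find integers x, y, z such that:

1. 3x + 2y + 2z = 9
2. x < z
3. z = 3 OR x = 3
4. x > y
Yes

Take x = 1, y = 0, z = 3. Substituting into each constraint:
  (1) 3(1) + 2(0) + 2(3) = 9 ✓
  (2) 1 < 3 ✓
  (3) z = 3, target 3 ✓ (first branch holds)
  (4) 1 > 0 ✓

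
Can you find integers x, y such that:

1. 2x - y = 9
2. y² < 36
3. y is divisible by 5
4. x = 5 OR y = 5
Yes

Take x = 7, y = 5. Substituting into each constraint:
  (1) 2(7) + (-5) = 9 ✓
  (2) y² = (5)² = 25, and 25 < 36 ✓
  (3) 5 = 5 × 1, remainder 0 ✓
  (4) y = 5, target 5 ✓ (second branch holds)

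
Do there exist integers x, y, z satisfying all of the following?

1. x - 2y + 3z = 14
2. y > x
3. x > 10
Yes

Take x = 11, y = 12, z = 9. Substituting into each constraint:
  (1) 11 - 2(12) + 3(9) = 14 ✓
  (2) 12 > 11 ✓
  (3) 11 > 10 ✓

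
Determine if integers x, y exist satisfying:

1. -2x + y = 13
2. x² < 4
Yes

Take x = 0, y = 13. Substituting into each constraint:
  (1) -2(0) + 13 = 13 ✓
  (2) x² = (0)² = 0, and 0 < 4 ✓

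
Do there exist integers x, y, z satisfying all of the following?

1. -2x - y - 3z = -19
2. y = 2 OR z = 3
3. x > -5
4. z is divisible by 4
No

A contradictory subset is {-2x - y - 3z = -19, y = 2 OR z = 3, z is divisible by 4}. No integer assignment can satisfy these jointly:

  - -2x - y - 3z = -19: is a linear equation tying the variables together
  - y = 2 OR z = 3: forces a choice: either y = 2 or z = 3
  - z is divisible by 4: restricts z to multiples of 4

Split on the disjunction (y = 2 OR z = 3):
  • If y = 2: with y = 2, writing z = 4z', every remaining term of the linear equation is divisible by 2, so the left side is ≡ 0 (mod 2); but the right side -17 ≡ 1 (mod 2). No integers can satisfy it.
  • If z = 3: this contradicts the divisibility constraint — 3 is not a multiple of 4.
Both branches are infeasible, so the system has no integer solution.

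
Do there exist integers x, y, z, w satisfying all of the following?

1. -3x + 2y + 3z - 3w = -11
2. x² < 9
Yes

Take x = 0, y = 2, z = 0, w = 5. Substituting into each constraint:
  (1) -3(0) + 2(2) + 3(0) - 3(5) = -11 ✓
  (2) x² = (0)² = 0, and 0 < 9 ✓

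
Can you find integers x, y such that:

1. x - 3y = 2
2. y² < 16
Yes

Take x = 2, y = 0. Substituting into each constraint:
  (1) 2 - 3(0) = 2 ✓
  (2) y² = (0)² = 0, and 0 < 16 ✓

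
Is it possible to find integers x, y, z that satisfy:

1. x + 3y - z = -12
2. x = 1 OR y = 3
Yes

Take x = 1, y = 0, z = 13. Substituting into each constraint:
  (1) 1 + 3(0) + (-13) = -12 ✓
  (2) x = 1, target 1 ✓ (first branch holds)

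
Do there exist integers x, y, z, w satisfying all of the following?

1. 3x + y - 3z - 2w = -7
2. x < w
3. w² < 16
Yes

Take x = 0, y = -5, z = 0, w = 1. Substituting into each constraint:
  (1) 3(0) + (-5) - 3(0) - 2(1) = -7 ✓
  (2) 0 < 1 ✓
  (3) w² = (1)² = 1, and 1 < 16 ✓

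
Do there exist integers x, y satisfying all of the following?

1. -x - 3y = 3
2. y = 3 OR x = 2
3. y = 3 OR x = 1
Yes

Take x = -12, y = 3. Substituting into each constraint:
  (1) 12 - 3(3) = 3 ✓
  (2) y = 3, target 3 ✓ (first branch holds)
  (3) y = 3, target 3 ✓ (first branch holds)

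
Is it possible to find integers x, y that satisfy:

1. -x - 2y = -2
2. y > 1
Yes

Take x = -2, y = 2. Substituting into each constraint:
  (1) 2 - 2(2) = -2 ✓
  (2) 2 > 1 ✓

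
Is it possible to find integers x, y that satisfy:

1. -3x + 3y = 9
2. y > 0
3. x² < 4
Yes

Take x = 0, y = 3. Substituting into each constraint:
  (1) -3(0) + 3(3) = 9 ✓
  (2) 3 > 0 ✓
  (3) x² = (0)² = 0, and 0 < 4 ✓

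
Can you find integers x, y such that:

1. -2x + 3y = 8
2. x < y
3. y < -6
Yes

Take x = -16, y = -8. Substituting into each constraint:
  (1) -2(-16) + 3(-8) = 8 ✓
  (2) -16 < -8 ✓
  (3) -8 < -6 ✓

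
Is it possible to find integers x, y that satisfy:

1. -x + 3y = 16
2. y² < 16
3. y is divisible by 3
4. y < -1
Yes

Take x = -25, y = -3. Substituting into each constraint:
  (1) 25 + 3(-3) = 16 ✓
  (2) y² = (-3)² = 9, and 9 < 16 ✓
  (3) -3 = 3 × -1, remainder 0 ✓
  (4) -3 < -1 ✓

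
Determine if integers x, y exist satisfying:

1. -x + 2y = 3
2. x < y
Yes

Take x = 1, y = 2. Substituting into each constraint:
  (1) (-1) + 2(2) = 3 ✓
  (2) 1 < 2 ✓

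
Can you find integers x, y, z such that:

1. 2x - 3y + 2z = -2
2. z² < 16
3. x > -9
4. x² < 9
Yes

Take x = 2, y = 2, z = 0. Substituting into each constraint:
  (1) 2(2) - 3(2) + 2(0) = -2 ✓
  (2) z² = (0)² = 0, and 0 < 16 ✓
  (3) 2 > -9 ✓
  (4) x² = (2)² = 4, and 4 < 9 ✓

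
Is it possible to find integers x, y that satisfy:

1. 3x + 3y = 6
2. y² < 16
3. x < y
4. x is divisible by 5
Yes

Take x = 0, y = 2. Substituting into each constraint:
  (1) 3(0) + 3(2) = 6 ✓
  (2) y² = (2)² = 4, and 4 < 16 ✓
  (3) 0 < 2 ✓
  (4) 0 = 5 × 0, remainder 0 ✓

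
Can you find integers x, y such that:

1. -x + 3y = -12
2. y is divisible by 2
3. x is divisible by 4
Yes

Take x = 12, y = 0. Substituting into each constraint:
  (1) (-12) + 3(0) = -12 ✓
  (2) 0 = 2 × 0, remainder 0 ✓
  (3) 12 = 4 × 3, remainder 0 ✓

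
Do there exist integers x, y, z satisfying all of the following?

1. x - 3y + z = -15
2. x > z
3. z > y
Yes

Take x = 20, y = 18, z = 19. Substituting into each constraint:
  (1) 20 - 3(18) + 19 = -15 ✓
  (2) 20 > 19 ✓
  (3) 19 > 18 ✓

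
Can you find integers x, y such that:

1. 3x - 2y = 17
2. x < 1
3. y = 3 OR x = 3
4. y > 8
No

A contradictory subset is {x < 1, y = 3 OR x = 3, y > 8}. No integer assignment can satisfy these jointly:

  - x < 1: bounds one variable relative to a constant
  - y = 3 OR x = 3: forces a choice: either y = 3 or x = 3
  - y > 8: bounds one variable relative to a constant

Split on the disjunction (y = 3 OR x = 3):
  • If y = 3: this contradicts the bound y ≥ 9.
  • If x = 3: this contradicts the bound x ≤ 0.
Both branches are infeasible, so the system has no integer solution.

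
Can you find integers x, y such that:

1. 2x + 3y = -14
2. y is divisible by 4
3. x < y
Yes

Take x = -7, y = 0. Substituting into each constraint:
  (1) 2(-7) + 3(0) = -14 ✓
  (2) 0 = 4 × 0, remainder 0 ✓
  (3) -7 < 0 ✓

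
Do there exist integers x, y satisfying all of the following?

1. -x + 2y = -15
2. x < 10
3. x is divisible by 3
Yes

Take x = 9, y = -3. Substituting into each constraint:
  (1) (-9) + 2(-3) = -15 ✓
  (2) 9 < 10 ✓
  (3) 9 = 3 × 3, remainder 0 ✓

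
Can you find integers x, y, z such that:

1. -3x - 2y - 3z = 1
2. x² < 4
Yes

Take x = 1, y = -2, z = 0. Substituting into each constraint:
  (1) -3(1) - 2(-2) - 3(0) = 1 ✓
  (2) x² = (1)² = 1, and 1 < 4 ✓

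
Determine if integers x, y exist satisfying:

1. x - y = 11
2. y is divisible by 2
Yes

Take x = 11, y = 0. Substituting into each constraint:
  (1) 11 + 0 = 11 ✓
  (2) 0 = 2 × 0, remainder 0 ✓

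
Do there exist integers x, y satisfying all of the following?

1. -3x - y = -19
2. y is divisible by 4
Yes

Take x = 5, y = 4. Substituting into each constraint:
  (1) -3(5) + (-4) = -19 ✓
  (2) 4 = 4 × 1, remainder 0 ✓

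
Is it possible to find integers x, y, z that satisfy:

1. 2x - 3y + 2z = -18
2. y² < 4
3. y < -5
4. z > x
No

A contradictory subset is {y² < 4, y < -5}. No integer assignment can satisfy these jointly:

  - y² < 4: restricts y to |y| ≤ 1
  - y < -5: bounds one variable relative to a constant

Direct contradiction: the bounds on y require y ≥ -1 and y ≤ -6 simultaneously, which is empty.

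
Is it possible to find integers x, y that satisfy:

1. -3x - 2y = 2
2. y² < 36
Yes

Take x = 0, y = -1. Substituting into each constraint:
  (1) -3(0) - 2(-1) = 2 ✓
  (2) y² = (-1)² = 1, and 1 < 36 ✓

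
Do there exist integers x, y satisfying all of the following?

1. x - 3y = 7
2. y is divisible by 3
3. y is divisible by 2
Yes

Take x = 7, y = 0. Substituting into each constraint:
  (1) 7 - 3(0) = 7 ✓
  (2) 0 = 3 × 0, remainder 0 ✓
  (3) 0 = 2 × 0, remainder 0 ✓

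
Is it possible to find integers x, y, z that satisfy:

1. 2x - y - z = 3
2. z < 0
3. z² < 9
Yes

Take x = 0, y = -1, z = -2. Substituting into each constraint:
  (1) 2(0) + 1 + 2 = 3 ✓
  (2) -2 < 0 ✓
  (3) z² = (-2)² = 4, and 4 < 9 ✓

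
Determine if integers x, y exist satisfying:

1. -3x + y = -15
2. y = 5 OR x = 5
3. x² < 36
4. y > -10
Yes

Take x = 5, y = 0. Substituting into each constraint:
  (1) -3(5) + 0 = -15 ✓
  (2) x = 5, target 5 ✓ (second branch holds)
  (3) x² = (5)² = 25, and 25 < 36 ✓
  (4) 0 > -10 ✓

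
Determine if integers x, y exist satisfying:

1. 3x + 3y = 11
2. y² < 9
No

Even the single constraint (3x + 3y = 11) is infeasible over the integers.

  - 3x + 3y = 11: every term on the left is divisible by 3, so the LHS ≡ 0 (mod 3), but the RHS 11 is not — no integer solution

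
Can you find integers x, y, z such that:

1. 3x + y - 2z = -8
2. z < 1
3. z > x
Yes

Take x = -1, y = -5, z = 0. Substituting into each constraint:
  (1) 3(-1) + (-5) - 2(0) = -8 ✓
  (2) 0 < 1 ✓
  (3) 0 > -1 ✓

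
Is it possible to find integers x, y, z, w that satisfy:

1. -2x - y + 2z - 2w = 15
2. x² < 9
Yes

Take x = 0, y = -15, z = 0, w = 0. Substituting into each constraint:
  (1) -2(0) + 15 + 2(0) - 2(0) = 15 ✓
  (2) x² = (0)² = 0, and 0 < 9 ✓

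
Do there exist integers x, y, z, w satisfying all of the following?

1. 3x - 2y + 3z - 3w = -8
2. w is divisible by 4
Yes

Take x = -2, y = 1, z = 0, w = 0. Substituting into each constraint:
  (1) 3(-2) - 2(1) + 3(0) - 3(0) = -8 ✓
  (2) 0 = 4 × 0, remainder 0 ✓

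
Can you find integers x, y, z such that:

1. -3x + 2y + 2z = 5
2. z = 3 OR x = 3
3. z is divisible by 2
Yes

Take x = 3, y = 3, z = 4. Substituting into each constraint:
  (1) -3(3) + 2(3) + 2(4) = 5 ✓
  (2) x = 3, target 3 ✓ (second branch holds)
  (3) 4 = 2 × 2, remainder 0 ✓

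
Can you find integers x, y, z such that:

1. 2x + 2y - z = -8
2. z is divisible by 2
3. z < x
Yes

Take x = 1, y = -5, z = 0. Substituting into each constraint:
  (1) 2(1) + 2(-5) + 0 = -8 ✓
  (2) 0 = 2 × 0, remainder 0 ✓
  (3) 0 < 1 ✓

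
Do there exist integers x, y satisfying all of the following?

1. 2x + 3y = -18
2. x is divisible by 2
Yes

Take x = 0, y = -6. Substituting into each constraint:
  (1) 2(0) + 3(-6) = -18 ✓
  (2) 0 = 2 × 0, remainder 0 ✓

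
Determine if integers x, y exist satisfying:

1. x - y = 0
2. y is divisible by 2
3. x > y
No

A contradictory subset is {x - y = 0, x > y}. No integer assignment can satisfy these jointly:

  - x - y = 0: is a linear equation tying the variables together
  - x > y: bounds one variable relative to another variable

From the equation, x − y = 0, i.e. x − y = 0; but x > y requires x − y ≥ 1. Contradiction.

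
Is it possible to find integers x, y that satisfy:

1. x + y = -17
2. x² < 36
Yes

Take x = 0, y = -17. Substituting into each constraint:
  (1) 0 + (-17) = -17 ✓
  (2) x² = (0)² = 0, and 0 < 36 ✓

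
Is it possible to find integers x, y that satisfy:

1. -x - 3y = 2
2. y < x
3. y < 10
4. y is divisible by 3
Yes

Take x = 7, y = -3. Substituting into each constraint:
  (1) (-7) - 3(-3) = 2 ✓
  (2) -3 < 7 ✓
  (3) -3 < 10 ✓
  (4) -3 = 3 × -1, remainder 0 ✓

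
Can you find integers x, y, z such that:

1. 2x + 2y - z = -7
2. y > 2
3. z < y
Yes

Take x = -7, y = 3, z = -1. Substituting into each constraint:
  (1) 2(-7) + 2(3) + 1 = -7 ✓
  (2) 3 > 2 ✓
  (3) -1 < 3 ✓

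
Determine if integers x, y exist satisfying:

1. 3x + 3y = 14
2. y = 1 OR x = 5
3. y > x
No

Even the single constraint (3x + 3y = 14) is infeasible over the integers.

  - 3x + 3y = 14: every term on the left is divisible by 3, so the LHS ≡ 0 (mod 3), but the RHS 14 is not — no integer solution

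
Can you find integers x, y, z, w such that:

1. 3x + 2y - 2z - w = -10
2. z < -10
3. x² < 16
Yes

Take x = 0, y = -16, z = -11, w = 0. Substituting into each constraint:
  (1) 3(0) + 2(-16) - 2(-11) + 0 = -10 ✓
  (2) -11 < -10 ✓
  (3) x² = (0)² = 0, and 0 < 16 ✓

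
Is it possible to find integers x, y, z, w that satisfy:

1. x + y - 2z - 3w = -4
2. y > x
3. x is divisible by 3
Yes

Take x = 0, y = 1, z = 1, w = 1. Substituting into each constraint:
  (1) 0 + 1 - 2(1) - 3(1) = -4 ✓
  (2) 1 > 0 ✓
  (3) 0 = 3 × 0, remainder 0 ✓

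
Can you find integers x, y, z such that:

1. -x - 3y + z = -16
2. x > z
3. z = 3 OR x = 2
Yes

Take x = 4, y = 5, z = 3. Substituting into each constraint:
  (1) (-4) - 3(5) + 3 = -16 ✓
  (2) 4 > 3 ✓
  (3) z = 3, target 3 ✓ (first branch holds)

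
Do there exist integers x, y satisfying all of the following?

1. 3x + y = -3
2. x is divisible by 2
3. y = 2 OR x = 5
No

The full constraint system is jointly infeasible over the integers. Each constraint and what it forces:

  - 3x + y = -3: is a linear equation tying the variables together
  - x is divisible by 2: restricts x to multiples of 2
  - y = 2 OR x = 5: forces a choice: either y = 2 or x = 5

Split on the disjunction (y = 2 OR x = 5):
  • If y = 2: with y = 2, writing x = 2x', every remaining term of the linear equation is divisible by 6, so the left side is ≡ 0 (mod 6); but the right side -5 ≡ 1 (mod 6). No integers can satisfy it.
  • If x = 5: this contradicts the divisibility constraint — 5 is not a multiple of 2.
Both branches are infeasible, so the system has no integer solution.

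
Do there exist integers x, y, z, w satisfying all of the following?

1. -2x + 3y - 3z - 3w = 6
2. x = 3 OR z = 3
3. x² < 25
Yes

Take x = 0, y = 5, z = 3, w = 0. Substituting into each constraint:
  (1) -2(0) + 3(5) - 3(3) - 3(0) = 6 ✓
  (2) z = 3, target 3 ✓ (second branch holds)
  (3) x² = (0)² = 0, and 0 < 25 ✓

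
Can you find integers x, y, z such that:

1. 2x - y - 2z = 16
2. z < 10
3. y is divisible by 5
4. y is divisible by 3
Yes

Take x = 0, y = 0, z = -8. Substituting into each constraint:
  (1) 2(0) + 0 - 2(-8) = 16 ✓
  (2) -8 < 10 ✓
  (3) 0 = 5 × 0, remainder 0 ✓
  (4) 0 = 3 × 0, remainder 0 ✓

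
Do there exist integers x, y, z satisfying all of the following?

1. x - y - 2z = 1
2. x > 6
Yes

Take x = 7, y = 0, z = 3. Substituting into each constraint:
  (1) 7 + 0 - 2(3) = 1 ✓
  (2) 7 > 6 ✓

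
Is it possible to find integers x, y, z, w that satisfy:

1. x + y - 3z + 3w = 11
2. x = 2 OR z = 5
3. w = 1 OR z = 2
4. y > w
Yes

Take x = 2, y = 3, z = -1, w = 1. Substituting into each constraint:
  (1) 2 + 3 - 3(-1) + 3(1) = 11 ✓
  (2) x = 2, target 2 ✓ (first branch holds)
  (3) w = 1, target 1 ✓ (first branch holds)
  (4) 3 > 1 ✓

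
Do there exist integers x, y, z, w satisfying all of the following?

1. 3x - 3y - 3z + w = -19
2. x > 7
Yes

Take x = 8, y = 15, z = 0, w = 2. Substituting into each constraint:
  (1) 3(8) - 3(15) - 3(0) + 2 = -19 ✓
  (2) 8 > 7 ✓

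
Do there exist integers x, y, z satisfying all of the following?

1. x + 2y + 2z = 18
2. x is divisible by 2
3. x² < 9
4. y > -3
Yes

Take x = 0, y = 0, z = 9. Substituting into each constraint:
  (1) 0 + 2(0) + 2(9) = 18 ✓
  (2) 0 = 2 × 0, remainder 0 ✓
  (3) x² = (0)² = 0, and 0 < 9 ✓
  (4) 0 > -3 ✓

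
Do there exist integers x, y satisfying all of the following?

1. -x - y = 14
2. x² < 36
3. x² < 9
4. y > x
No

A contradictory subset is {-x - y = 14, x² < 9, y > x}. No integer assignment can satisfy these jointly:

  - -x - y = 14: is a linear equation tying the variables together
  - x² < 9: restricts x to |x| ≤ 2
  - y > x: bounds one variable relative to another variable

Propagating the comparison: y > x and x ≥ -2 give y ≥ -1. Range argument: with x ∈ [-2, 2], y ∈ [-1, ∞], the left side of the equation is at most 3, but the right side is 14 > 3. No integer solution exists.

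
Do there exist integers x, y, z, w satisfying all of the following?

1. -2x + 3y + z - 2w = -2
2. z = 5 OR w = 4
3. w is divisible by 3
Yes

Take x = 2, y = 3, z = 5, w = 6. Substituting into each constraint:
  (1) -2(2) + 3(3) + 5 - 2(6) = -2 ✓
  (2) z = 5, target 5 ✓ (first branch holds)
  (3) 6 = 3 × 2, remainder 0 ✓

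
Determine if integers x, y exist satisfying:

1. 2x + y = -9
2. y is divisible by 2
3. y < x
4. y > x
No

A contradictory subset is {y < x, y > x}. No integer assignment can satisfy these jointly:

  - y < x: bounds one variable relative to another variable
  - y > x: bounds one variable relative to another variable

Direct contradiction: x > y and y > x cannot both hold.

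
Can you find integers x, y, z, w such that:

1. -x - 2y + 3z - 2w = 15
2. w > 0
Yes

Take x = -17, y = 0, z = 0, w = 1. Substituting into each constraint:
  (1) 17 - 2(0) + 3(0) - 2(1) = 15 ✓
  (2) 1 > 0 ✓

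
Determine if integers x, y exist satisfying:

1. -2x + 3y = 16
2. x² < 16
Yes

Take x = 1, y = 6. Substituting into each constraint:
  (1) -2(1) + 3(6) = 16 ✓
  (2) x² = (1)² = 1, and 1 < 16 ✓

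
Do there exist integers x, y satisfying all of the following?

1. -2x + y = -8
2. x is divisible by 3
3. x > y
Yes

Take x = 0, y = -8. Substituting into each constraint:
  (1) -2(0) + (-8) = -8 ✓
  (2) 0 = 3 × 0, remainder 0 ✓
  (3) 0 > -8 ✓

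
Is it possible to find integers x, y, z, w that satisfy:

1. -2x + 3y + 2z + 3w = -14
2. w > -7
Yes

Take x = 0, y = -6, z = 2, w = 0. Substituting into each constraint:
  (1) -2(0) + 3(-6) + 2(2) + 3(0) = -14 ✓
  (2) 0 > -7 ✓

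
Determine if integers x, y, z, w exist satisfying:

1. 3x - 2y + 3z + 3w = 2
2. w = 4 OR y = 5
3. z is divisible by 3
Yes

Take x = -2, y = 2, z = 0, w = 4. Substituting into each constraint:
  (1) 3(-2) - 2(2) + 3(0) + 3(4) = 2 ✓
  (2) w = 4, target 4 ✓ (first branch holds)
  (3) 0 = 3 × 0, remainder 0 ✓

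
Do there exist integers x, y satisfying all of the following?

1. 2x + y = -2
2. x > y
Yes

Take x = 0, y = -2. Substituting into each constraint:
  (1) 2(0) + (-2) = -2 ✓
  (2) 0 > -2 ✓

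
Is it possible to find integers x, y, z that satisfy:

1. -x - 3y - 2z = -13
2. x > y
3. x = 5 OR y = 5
Yes

Take x = 5, y = 4, z = -2. Substituting into each constraint:
  (1) (-5) - 3(4) - 2(-2) = -13 ✓
  (2) 5 > 4 ✓
  (3) x = 5, target 5 ✓ (first branch holds)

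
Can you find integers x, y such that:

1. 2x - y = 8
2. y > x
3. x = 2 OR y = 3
No

The full constraint system is jointly infeasible over the integers. Each constraint and what it forces:

  - 2x - y = 8: is a linear equation tying the variables together
  - y > x: bounds one variable relative to another variable
  - x = 2 OR y = 3: forces a choice: either x = 2 or y = 3

Split on the disjunction (x = 2 OR y = 3):
  • If x = 2: the equation forces y = -4, giving (x, y) = (2, -4), which violates y > x.
  • If y = 3: with y = 3, every remaining term of the linear equation is divisible by 2, so the left side is ≡ 0 (mod 2); but the right side 11 ≡ 1 (mod 2). No integers can satisfy it.
Both branches are infeasible, so the system has no integer solution.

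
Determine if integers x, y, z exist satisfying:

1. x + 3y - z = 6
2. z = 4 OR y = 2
Yes

Take x = 0, y = 2, z = 0. Substituting into each constraint:
  (1) 0 + 3(2) + 0 = 6 ✓
  (2) y = 2, target 2 ✓ (second branch holds)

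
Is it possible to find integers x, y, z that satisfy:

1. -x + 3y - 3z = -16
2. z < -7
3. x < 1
Yes

Take x = -2, y = -14, z = -8. Substituting into each constraint:
  (1) 2 + 3(-14) - 3(-8) = -16 ✓
  (2) -8 < -7 ✓
  (3) -2 < 1 ✓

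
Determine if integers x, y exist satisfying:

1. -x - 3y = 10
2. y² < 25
Yes

Take x = 2, y = -4. Substituting into each constraint:
  (1) (-2) - 3(-4) = 10 ✓
  (2) y² = (-4)² = 16, and 16 < 25 ✓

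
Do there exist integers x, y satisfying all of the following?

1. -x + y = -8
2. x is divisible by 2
Yes

Take x = 0, y = -8. Substituting into each constraint:
  (1) 0 + (-8) = -8 ✓
  (2) 0 = 2 × 0, remainder 0 ✓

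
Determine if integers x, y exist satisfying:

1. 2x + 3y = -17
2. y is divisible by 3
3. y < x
Yes

Take x = 5, y = -9. Substituting into each constraint:
  (1) 2(5) + 3(-9) = -17 ✓
  (2) -9 = 3 × -3, remainder 0 ✓
  (3) -9 < 5 ✓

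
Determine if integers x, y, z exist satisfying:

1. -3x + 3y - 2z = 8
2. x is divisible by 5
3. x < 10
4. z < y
Yes

Take x = 0, y = 6, z = 5. Substituting into each constraint:
  (1) -3(0) + 3(6) - 2(5) = 8 ✓
  (2) 0 = 5 × 0, remainder 0 ✓
  (3) 0 < 10 ✓
  (4) 5 < 6 ✓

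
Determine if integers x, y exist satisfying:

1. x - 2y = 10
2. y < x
Yes

Take x = -8, y = -9. Substituting into each constraint:
  (1) (-8) - 2(-9) = 10 ✓
  (2) -9 < -8 ✓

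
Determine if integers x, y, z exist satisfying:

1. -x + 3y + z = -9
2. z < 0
Yes

Take x = 8, y = 0, z = -1. Substituting into each constraint:
  (1) (-8) + 3(0) + (-1) = -9 ✓
  (2) -1 < 0 ✓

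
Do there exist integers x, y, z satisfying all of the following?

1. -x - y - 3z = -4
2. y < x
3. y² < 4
Yes

Take x = 1, y = 0, z = 1. Substituting into each constraint:
  (1) (-1) + 0 - 3(1) = -4 ✓
  (2) 0 < 1 ✓
  (3) y² = (0)² = 0, and 0 < 4 ✓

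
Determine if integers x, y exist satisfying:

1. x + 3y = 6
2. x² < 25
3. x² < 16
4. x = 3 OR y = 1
Yes

Take x = 3, y = 1. Substituting into each constraint:
  (1) 3 + 3(1) = 6 ✓
  (2) x² = (3)² = 9, and 9 < 25 ✓
  (3) x² = (3)² = 9, and 9 < 16 ✓
  (4) x = 3, target 3 ✓ (first branch holds)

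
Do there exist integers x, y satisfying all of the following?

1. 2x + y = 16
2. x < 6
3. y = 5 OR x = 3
Yes

Take x = 3, y = 10. Substituting into each constraint:
  (1) 2(3) + 10 = 16 ✓
  (2) 3 < 6 ✓
  (3) x = 3, target 3 ✓ (second branch holds)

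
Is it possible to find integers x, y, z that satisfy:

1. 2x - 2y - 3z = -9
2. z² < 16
Yes

Take x = -3, y = 0, z = 1. Substituting into each constraint:
  (1) 2(-3) - 2(0) - 3(1) = -9 ✓
  (2) z² = (1)² = 1, and 1 < 16 ✓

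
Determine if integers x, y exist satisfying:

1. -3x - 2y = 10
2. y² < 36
Yes

Take x = -4, y = 1. Substituting into each constraint:
  (1) -3(-4) - 2(1) = 10 ✓
  (2) y² = (1)² = 1, and 1 < 36 ✓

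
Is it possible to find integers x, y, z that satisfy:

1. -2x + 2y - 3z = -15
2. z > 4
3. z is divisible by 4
No

A contradictory subset is {-2x + 2y - 3z = -15, z is divisible by 4}. No integer assignment can satisfy these jointly:

  - -2x + 2y - 3z = -15: is a linear equation tying the variables together
  - z is divisible by 4: restricts z to multiples of 4

Modular obstruction: writing z = 4z', every remaining term of the linear equation is divisible by 2, so the left side is ≡ 0 (mod 2); but the right side -15 ≡ 1 (mod 2). No integers can satisfy it.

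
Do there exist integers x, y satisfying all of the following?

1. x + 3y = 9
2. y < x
Yes

Take x = 3, y = 2. Substituting into each constraint:
  (1) 3 + 3(2) = 9 ✓
  (2) 2 < 3 ✓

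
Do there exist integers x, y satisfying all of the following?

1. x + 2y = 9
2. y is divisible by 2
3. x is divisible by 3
Yes

Take x = -3, y = 6. Substituting into each constraint:
  (1) (-3) + 2(6) = 9 ✓
  (2) 6 = 2 × 3, remainder 0 ✓
  (3) -3 = 3 × -1, remainder 0 ✓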